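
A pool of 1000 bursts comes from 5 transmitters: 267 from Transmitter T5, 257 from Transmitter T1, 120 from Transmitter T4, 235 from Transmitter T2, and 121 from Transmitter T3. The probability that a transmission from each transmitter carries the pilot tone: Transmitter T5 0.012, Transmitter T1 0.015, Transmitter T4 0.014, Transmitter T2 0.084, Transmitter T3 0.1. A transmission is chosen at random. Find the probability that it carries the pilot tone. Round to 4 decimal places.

By Bayes' rule, posterior ∝ prior × likelihood:
  Transmitter T5: 0.267 × 0.012 = 0.003204
  Transmitter T1: 0.257 × 0.015 = 0.003855
  Transmitter T4: 0.12 × 0.014 = 0.00168
  Transmitter T2: 0.235 × 0.084 = 0.01974
  Transmitter T3: 0.121 × 0.1 = 0.0121
P(pilot) = 0.003204 + 0.003855 + 0.00168 + 0.01974 + 0.0121 = 0.040579 → 0.0406.

0.0406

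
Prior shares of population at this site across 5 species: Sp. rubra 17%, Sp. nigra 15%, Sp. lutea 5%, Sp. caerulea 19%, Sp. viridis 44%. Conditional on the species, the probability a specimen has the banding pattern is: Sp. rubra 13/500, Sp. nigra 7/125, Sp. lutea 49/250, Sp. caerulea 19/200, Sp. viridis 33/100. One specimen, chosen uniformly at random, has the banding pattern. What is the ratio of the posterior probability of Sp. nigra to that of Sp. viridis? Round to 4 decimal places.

0.0579

Compute prior × likelihood for every hypothesis:
  Sp. rubra: 0.17 × 0.026 = 0.00442
  Sp. nigra: 0.15 × 0.056 = 0.0084
  Sp. lutea: 0.05 × 0.196 = 0.0098
  Sp. caerulea: 0.19 × 0.095 = 0.01805
  Sp. viridis: 0.44 × 0.33 = 0.1452
Normalizing constant = 0.18587.
The ratio is 0.0084 / 0.1452 (the normalizer cancels) = 0.0579.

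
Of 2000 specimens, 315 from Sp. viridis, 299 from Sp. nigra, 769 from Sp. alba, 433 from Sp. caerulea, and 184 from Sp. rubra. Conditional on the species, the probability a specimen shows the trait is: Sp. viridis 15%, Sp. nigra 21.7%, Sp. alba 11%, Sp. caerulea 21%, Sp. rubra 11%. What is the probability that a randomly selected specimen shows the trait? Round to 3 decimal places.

0.154

By Bayes' rule, posterior ∝ prior × likelihood:
  Sp. viridis: 0.1575 × 0.15 = 0.023625
  Sp. nigra: 0.1495 × 0.217 = 0.0324415
  Sp. alba: 0.3845 × 0.11 = 0.042295
  Sp. caerulea: 0.2165 × 0.21 = 0.045465
  Sp. rubra: 0.092 × 0.11 = 0.01012
P(trait) = 0.023625 + 0.0324415 + 0.042295 + 0.045465 + 0.01012 = 0.1539465 → 0.154.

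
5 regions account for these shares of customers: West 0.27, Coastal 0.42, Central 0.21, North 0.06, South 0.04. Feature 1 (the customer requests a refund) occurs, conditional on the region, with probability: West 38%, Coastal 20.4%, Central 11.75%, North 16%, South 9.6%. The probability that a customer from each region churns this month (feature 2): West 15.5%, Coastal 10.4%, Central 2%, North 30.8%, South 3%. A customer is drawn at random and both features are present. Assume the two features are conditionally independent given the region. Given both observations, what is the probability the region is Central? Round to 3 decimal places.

Unnormalized posteriors (prior × likelihood):
  West: 0.27 × 0.38 × 0.155 = 0.015903
  Coastal: 0.42 × 0.204 × 0.104 = 0.00891072
  Central: 0.21 × 0.1175 × 0.02 = 0.0004935
  North: 0.06 × 0.16 × 0.308 = 0.0029568
  South: 0.04 × 0.096 × 0.03 = 0.0001152
Normalizing constant = 0.02837922.
P(Central | evidence) = 0.0004935 / 0.02837922 ≈ 0.017.

0.017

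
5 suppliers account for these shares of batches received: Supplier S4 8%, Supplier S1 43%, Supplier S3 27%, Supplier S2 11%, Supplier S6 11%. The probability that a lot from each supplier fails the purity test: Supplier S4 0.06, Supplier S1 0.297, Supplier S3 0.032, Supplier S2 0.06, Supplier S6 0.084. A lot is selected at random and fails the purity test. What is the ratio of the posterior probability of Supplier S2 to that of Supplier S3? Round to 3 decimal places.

Compute prior × likelihood for every hypothesis:
  Supplier S4: 0.08 × 0.06 = 0.0048
  Supplier S1: 0.43 × 0.297 = 0.12771
  Supplier S3: 0.27 × 0.032 = 0.00864
  Supplier S2: 0.11 × 0.06 = 0.0066
  Supplier S6: 0.11 × 0.084 = 0.00924
Sum = 0.15699.
The ratio is 0.0066 / 0.00864 (the normalizer cancels) = 0.764.

0.764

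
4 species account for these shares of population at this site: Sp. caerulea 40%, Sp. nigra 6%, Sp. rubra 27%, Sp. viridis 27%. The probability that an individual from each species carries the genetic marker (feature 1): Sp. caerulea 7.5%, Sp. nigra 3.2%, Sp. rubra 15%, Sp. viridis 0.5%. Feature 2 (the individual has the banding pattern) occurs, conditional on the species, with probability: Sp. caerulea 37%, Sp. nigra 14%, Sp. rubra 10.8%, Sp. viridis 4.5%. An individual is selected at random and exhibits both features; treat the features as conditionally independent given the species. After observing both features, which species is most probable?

Sp. caerulea

Prior × likelihood for each hypothesis:
  Sp. caerulea: 0.4 × 0.075 × 0.37 = 0.0111
  Sp. nigra: 0.06 × 0.032 × 0.14 = 0.0002688
  Sp. rubra: 0.27 × 0.15 × 0.108 = 0.004374
  Sp. viridis: 0.27 × 0.005 × 0.045 = 0.00006075
Normalizing constant = 0.01580355.
Largest term belongs to Sp. caerulea, so Sp. caerulea is most probable.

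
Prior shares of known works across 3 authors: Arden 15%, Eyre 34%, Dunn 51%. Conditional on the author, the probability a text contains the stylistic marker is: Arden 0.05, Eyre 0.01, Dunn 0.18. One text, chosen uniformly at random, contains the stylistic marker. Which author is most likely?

Compute prior × likelihood for every hypothesis:
  Arden: 0.15 × 0.05 = 0.0075
  Eyre: 0.34 × 0.01 = 0.0034
  Dunn: 0.51 × 0.18 = 0.0918
Sum = 0.1027.
Largest term belongs to Dunn, so Dunn is most probable.

Dunn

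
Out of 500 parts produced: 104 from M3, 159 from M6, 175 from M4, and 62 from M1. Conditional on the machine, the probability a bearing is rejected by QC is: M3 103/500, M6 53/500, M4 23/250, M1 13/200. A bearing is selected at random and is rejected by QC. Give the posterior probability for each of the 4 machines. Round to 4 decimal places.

M3 0.3668, M6 0.2886, M4 0.2756, M1 0.0690

By Bayes' rule, posterior ∝ prior × likelihood:
  M3: 0.208 × 0.206 = 0.042848
  M6: 0.318 × 0.106 = 0.033708
  M4: 0.35 × 0.092 = 0.0322
  M1: 0.124 × 0.065 = 0.00806
Total = 0.116816.
P(M3 | rejected) = 0.042848/0.116816 ≈ 0.3668
P(M6 | rejected) = 0.033708/0.116816 ≈ 0.2886
P(M4 | rejected) = 0.0322/0.116816 ≈ 0.2756
P(M1 | rejected) = 0.00806/0.116816 ≈ 0.0690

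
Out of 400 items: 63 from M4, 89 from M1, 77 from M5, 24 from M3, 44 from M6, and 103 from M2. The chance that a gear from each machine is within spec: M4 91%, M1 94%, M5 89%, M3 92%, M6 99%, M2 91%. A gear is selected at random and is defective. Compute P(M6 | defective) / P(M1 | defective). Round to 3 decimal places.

0.082

Taking complements, P(defective | each) = M4 0.09, M1 0.06, M5 0.11, M3 0.08, M6 0.01, M2 0.09.
Compute prior × likelihood for every hypothesis:
  M4: 0.1575 × 0.09 = 0.014175
  M1: 0.2225 × 0.06 = 0.01335
  M5: 0.1925 × 0.11 = 0.021175
  M3: 0.06 × 0.08 = 0.0048
  M6: 0.11 × 0.01 = 0.0011
  M2: 0.2575 × 0.09 = 0.023175
Sum = 0.077775.
The ratio is 0.0011 / 0.01335 (the normalizer cancels) = 0.082.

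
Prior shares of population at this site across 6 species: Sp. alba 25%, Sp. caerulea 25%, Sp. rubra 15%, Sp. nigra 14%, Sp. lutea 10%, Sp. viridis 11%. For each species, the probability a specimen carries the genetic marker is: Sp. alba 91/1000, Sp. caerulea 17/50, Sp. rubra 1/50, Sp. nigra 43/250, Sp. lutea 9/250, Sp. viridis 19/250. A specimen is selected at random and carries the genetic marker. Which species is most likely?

Sp. caerulea

Compute prior × likelihood for every hypothesis:
  Sp. alba: 0.25 × 0.091 = 0.02275
  Sp. caerulea: 0.25 × 0.34 = 0.085
  Sp. rubra: 0.15 × 0.02 = 0.003
  Sp. nigra: 0.14 × 0.172 = 0.02408
  Sp. lutea: 0.1 × 0.036 = 0.0036
  Sp. viridis: 0.11 × 0.076 = 0.00836
Sum = 0.14679.
Largest term belongs to Sp. caerulea, so Sp. caerulea is most probable.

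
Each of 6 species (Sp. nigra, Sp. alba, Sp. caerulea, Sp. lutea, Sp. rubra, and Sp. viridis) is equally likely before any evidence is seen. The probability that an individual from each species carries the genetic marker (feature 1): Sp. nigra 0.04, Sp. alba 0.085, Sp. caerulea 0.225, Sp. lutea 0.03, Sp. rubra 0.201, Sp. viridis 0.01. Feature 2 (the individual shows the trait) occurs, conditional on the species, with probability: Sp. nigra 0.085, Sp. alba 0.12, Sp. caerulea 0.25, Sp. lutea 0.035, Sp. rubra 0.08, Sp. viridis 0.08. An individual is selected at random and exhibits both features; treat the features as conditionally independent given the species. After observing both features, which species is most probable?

Since the prior is uniform, the posterior is proportional to the likelihood:
  Sp. nigra: 0.04 × 0.085 = 0.0034
  Sp. alba: 0.085 × 0.12 = 0.0102
  Sp. caerulea: 0.225 × 0.25 = 0.05625
  Sp. lutea: 0.03 × 0.035 = 0.00105
  Sp. rubra: 0.201 × 0.08 = 0.01608
  Sp. viridis: 0.01 × 0.08 = 0.0008
Total = 0.08778.
Largest term belongs to Sp. caerulea, so Sp. caerulea is most probable.

Sp. caerulea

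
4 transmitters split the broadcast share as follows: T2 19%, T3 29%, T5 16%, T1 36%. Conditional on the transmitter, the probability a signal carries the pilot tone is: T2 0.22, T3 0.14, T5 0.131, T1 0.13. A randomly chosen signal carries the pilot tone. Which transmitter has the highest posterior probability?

T1

Prior × likelihood for each hypothesis:
  T2: 0.19 × 0.22 = 0.0418
  T3: 0.29 × 0.14 = 0.0406
  T5: 0.16 × 0.131 = 0.02096
  T1: 0.36 × 0.13 = 0.0468
Sum = 0.15016.
Largest term belongs to T1, so T1 is most probable.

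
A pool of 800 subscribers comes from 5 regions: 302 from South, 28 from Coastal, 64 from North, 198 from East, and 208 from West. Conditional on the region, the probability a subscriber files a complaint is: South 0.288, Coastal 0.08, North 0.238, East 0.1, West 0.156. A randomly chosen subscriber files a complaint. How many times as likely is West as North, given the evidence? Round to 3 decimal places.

Unnormalized posteriors (prior × likelihood):
  South: 0.3775 × 0.288 = 0.10872
  Coastal: 0.035 × 0.08 = 0.0028
  North: 0.08 × 0.238 = 0.01904
  East: 0.2475 × 0.1 = 0.02475
  West: 0.26 × 0.156 = 0.04056
Sum = 0.19587.
The ratio is 0.04056 / 0.01904 (the normalizer cancels) = 2.130.

2.130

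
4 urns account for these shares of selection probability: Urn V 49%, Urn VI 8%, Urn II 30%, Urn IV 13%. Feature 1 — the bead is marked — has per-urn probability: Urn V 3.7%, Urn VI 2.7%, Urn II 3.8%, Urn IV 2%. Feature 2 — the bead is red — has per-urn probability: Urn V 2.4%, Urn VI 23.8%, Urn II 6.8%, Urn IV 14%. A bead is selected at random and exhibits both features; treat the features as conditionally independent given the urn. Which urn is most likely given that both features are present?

Compute prior × likelihood for every hypothesis:
  Urn V: 0.49 × 0.037 × 0.024 = 0.00043512
  Urn VI: 0.08 × 0.027 × 0.238 = 0.00051408
  Urn II: 0.3 × 0.038 × 0.068 = 0.0007752
  Urn IV: 0.13 × 0.02 × 0.14 = 0.000364
Sum = 0.0020884.
Largest term belongs to Urn II, so Urn II is most probable.

Urn II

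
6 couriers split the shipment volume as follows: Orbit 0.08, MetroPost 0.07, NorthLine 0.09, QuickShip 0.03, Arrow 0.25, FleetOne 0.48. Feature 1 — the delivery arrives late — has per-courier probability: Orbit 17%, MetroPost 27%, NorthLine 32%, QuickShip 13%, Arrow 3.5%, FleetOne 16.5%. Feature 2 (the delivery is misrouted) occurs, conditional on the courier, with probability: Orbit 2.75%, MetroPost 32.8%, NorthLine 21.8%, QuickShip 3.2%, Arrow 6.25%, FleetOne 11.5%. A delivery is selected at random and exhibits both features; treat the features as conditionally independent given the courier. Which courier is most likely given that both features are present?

Prior × likelihood for each hypothesis:
  Orbit: 0.08 × 0.17 × 0.0275 = 0.000374
  MetroPost: 0.07 × 0.27 × 0.328 = 0.0061992
  NorthLine: 0.09 × 0.32 × 0.218 = 0.0062784
  QuickShip: 0.03 × 0.13 × 0.032 = 0.0001248
  Arrow: 0.25 × 0.035 × 0.0625 = 0.000546875
  FleetOne: 0.48 × 0.165 × 0.115 = 0.009108
Sum = 0.022631275.
Largest term belongs to FleetOne, so FleetOne is most probable.

FleetOne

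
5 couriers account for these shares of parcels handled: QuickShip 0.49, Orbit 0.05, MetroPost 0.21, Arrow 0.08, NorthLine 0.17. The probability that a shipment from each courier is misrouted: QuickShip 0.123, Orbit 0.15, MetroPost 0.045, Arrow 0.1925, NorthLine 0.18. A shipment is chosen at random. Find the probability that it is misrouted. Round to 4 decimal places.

Unnormalized posteriors (prior × likelihood):
  QuickShip: 0.49 × 0.123 = 0.06027
  Orbit: 0.05 × 0.15 = 0.0075
  MetroPost: 0.21 × 0.045 = 0.00945
  Arrow: 0.08 × 0.1925 = 0.0154
  NorthLine: 0.17 × 0.18 = 0.0306
P(misrouted) = 0.06027 + 0.0075 + 0.00945 + 0.0154 + 0.0306 = 0.12322 → 0.1232.

0.1232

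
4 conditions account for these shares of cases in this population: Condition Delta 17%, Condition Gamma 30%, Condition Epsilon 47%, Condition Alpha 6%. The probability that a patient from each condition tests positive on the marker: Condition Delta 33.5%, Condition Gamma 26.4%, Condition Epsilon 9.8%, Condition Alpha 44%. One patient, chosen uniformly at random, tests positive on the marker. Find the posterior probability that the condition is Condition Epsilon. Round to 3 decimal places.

By Bayes' rule, posterior ∝ prior × likelihood:
  Condition Delta: 0.17 × 0.335 = 0.05695
  Condition Gamma: 0.3 × 0.264 = 0.0792
  Condition Epsilon: 0.47 × 0.098 = 0.04606
  Condition Alpha: 0.06 × 0.44 = 0.0264
Sum = 0.20861.
P(Condition Epsilon | evidence) = 0.04606 / 0.20861 ≈ 0.221.

0.221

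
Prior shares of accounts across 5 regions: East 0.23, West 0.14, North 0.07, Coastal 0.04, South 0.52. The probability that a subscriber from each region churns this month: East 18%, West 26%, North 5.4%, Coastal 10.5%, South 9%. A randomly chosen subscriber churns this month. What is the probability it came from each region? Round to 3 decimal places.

East 0.312, West 0.275, North 0.029, Coastal 0.032, South 0.353

Compute prior × likelihood for every hypothesis:
  East: 0.23 × 0.18 = 0.0414
  West: 0.14 × 0.26 = 0.0364
  North: 0.07 × 0.054 = 0.00378
  Coastal: 0.04 × 0.105 = 0.0042
  South: 0.52 × 0.09 = 0.0468
Total = 0.13258.
P(East | churn) = 0.0414/0.13258 ≈ 0.312
P(West | churn) = 0.0364/0.13258 ≈ 0.275
P(North | churn) = 0.00378/0.13258 ≈ 0.029
P(Coastal | churn) = 0.0042/0.13258 ≈ 0.032
P(South | churn) = 0.0468/0.13258 ≈ 0.353
(Check: 0.312+0.275+0.029+0.032+0.353 = 1.001.)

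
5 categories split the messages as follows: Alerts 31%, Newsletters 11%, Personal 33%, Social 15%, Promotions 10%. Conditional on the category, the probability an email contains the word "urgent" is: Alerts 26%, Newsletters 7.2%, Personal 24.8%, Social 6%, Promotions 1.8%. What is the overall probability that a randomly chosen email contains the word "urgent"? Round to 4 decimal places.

0.1812

Prior × likelihood for each hypothesis:
  Alerts: 0.31 × 0.26 = 0.0806
  Newsletters: 0.11 × 0.072 = 0.00792
  Personal: 0.33 × 0.248 = 0.08184
  Social: 0.15 × 0.06 = 0.009
  Promotions: 0.1 × 0.018 = 0.0018
P(urgent-flag) = 0.0806 + 0.00792 + 0.08184 + 0.009 + 0.0018 = 0.18116 → 0.1812.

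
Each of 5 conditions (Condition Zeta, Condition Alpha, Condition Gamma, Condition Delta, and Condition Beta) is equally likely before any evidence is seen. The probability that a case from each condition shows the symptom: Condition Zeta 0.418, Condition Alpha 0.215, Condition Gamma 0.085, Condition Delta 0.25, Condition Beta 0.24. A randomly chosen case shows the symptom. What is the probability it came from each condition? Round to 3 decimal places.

Condition Zeta 0.346, Condition Alpha 0.178, Condition Gamma 0.070, Condition Delta 0.207, Condition Beta 0.199

With a uniform prior (1/5 each), posterior ∝ likelihood:
  Condition Zeta: 0.418
  Condition Alpha: 0.215
  Condition Gamma: 0.085
  Condition Delta: 0.25
  Condition Beta: 0.24
Normalizing constant = 1.208.
P(Condition Zeta | symptomatic) = 0.418/1.208 ≈ 0.346
P(Condition Alpha | symptomatic) = 0.215/1.208 ≈ 0.178
P(Condition Gamma | symptomatic) = 0.085/1.208 ≈ 0.070
P(Condition Delta | symptomatic) = 0.25/1.208 ≈ 0.207
P(Condition Beta | symptomatic) = 0.24/1.208 ≈ 0.199
(Check: 0.346+0.178+0.070+0.207+0.199 = 1.000.)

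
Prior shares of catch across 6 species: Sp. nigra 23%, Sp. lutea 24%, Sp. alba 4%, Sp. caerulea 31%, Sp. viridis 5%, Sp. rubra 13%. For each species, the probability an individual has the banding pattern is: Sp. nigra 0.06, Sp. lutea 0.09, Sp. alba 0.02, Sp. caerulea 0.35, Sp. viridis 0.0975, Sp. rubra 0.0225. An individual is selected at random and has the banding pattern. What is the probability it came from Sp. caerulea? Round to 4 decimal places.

0.7115

Prior × likelihood for each hypothesis:
  Sp. nigra: 0.23 × 0.06 = 0.0138
  Sp. lutea: 0.24 × 0.09 = 0.0216
  Sp. alba: 0.04 × 0.02 = 0.0008
  Sp. caerulea: 0.31 × 0.35 = 0.1085
  Sp. viridis: 0.05 × 0.0975 = 0.004875
  Sp. rubra: 0.13 × 0.0225 = 0.002925
Sum = 0.1525.
P(Sp. caerulea | evidence) = 0.1085 / 0.1525 ≈ 0.7115.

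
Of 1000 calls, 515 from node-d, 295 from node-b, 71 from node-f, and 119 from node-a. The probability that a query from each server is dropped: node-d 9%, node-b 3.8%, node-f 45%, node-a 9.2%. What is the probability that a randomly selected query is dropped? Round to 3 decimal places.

0.100

By Bayes' rule, posterior ∝ prior × likelihood:
  node-d: 0.515 × 0.09 = 0.04635
  node-b: 0.295 × 0.038 = 0.01121
  node-f: 0.071 × 0.45 = 0.03195
  node-a: 0.119 × 0.092 = 0.010948
P(dropped) = 0.04635 + 0.01121 + 0.03195 + 0.010948 = 0.100458 → 0.100.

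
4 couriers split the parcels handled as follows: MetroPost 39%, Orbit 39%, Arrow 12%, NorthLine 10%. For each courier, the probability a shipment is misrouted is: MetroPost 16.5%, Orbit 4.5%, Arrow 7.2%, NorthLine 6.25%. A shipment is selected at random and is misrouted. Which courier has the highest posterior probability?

MetroPost

Compute prior × likelihood for every hypothesis:
  MetroPost: 0.39 × 0.165 = 0.06435
  Orbit: 0.39 × 0.045 = 0.01755
  Arrow: 0.12 × 0.072 = 0.00864
  NorthLine: 0.1 × 0.0625 = 0.00625
Sum = 0.09679.
Largest term belongs to MetroPost, so MetroPost is most probable.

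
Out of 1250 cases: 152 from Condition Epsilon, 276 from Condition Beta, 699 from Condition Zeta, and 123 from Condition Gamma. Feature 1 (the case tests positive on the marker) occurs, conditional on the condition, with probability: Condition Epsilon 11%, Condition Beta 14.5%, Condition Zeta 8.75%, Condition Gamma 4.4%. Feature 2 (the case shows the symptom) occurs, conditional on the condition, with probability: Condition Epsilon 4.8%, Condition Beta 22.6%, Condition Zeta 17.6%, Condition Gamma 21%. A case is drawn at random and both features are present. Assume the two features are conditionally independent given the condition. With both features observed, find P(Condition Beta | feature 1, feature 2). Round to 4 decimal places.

0.4159

Prior × likelihood for each hypothesis:
  Condition Epsilon: 0.1216 × 0.11 × 0.048 = 0.000642048
  Condition Beta: 0.2208 × 0.145 × 0.226 = 0.007235616
  Condition Zeta: 0.5592 × 0.0875 × 0.176 = 0.00861168
  Condition Gamma: 0.0984 × 0.044 × 0.21 = 0.000909216
Sum = 0.01739856.
P(Condition Beta | evidence) = 0.007235616 / 0.01739856 ≈ 0.4159.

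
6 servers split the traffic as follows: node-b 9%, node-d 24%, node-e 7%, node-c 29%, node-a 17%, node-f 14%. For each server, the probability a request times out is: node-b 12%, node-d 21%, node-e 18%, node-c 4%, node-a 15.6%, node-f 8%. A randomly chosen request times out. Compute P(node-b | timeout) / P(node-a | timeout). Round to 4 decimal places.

Unnormalized posteriors (prior × likelihood):
  node-b: 0.09 × 0.12 = 0.0108
  node-d: 0.24 × 0.21 = 0.0504
  node-e: 0.07 × 0.18 = 0.0126
  node-c: 0.29 × 0.04 = 0.0116
  node-a: 0.17 × 0.156 = 0.02652
  node-f: 0.14 × 0.08 = 0.0112
Sum = 0.12312.
The ratio is 0.0108 / 0.02652 (the normalizer cancels) = 0.4072.

0.4072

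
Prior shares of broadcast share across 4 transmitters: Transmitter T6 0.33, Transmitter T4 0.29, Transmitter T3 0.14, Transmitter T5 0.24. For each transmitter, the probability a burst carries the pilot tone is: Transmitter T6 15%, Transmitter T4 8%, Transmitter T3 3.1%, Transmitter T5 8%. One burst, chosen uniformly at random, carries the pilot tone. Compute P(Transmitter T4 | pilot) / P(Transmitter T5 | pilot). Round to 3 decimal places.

1.208

Compute prior × likelihood for every hypothesis:
  Transmitter T6: 0.33 × 0.15 = 0.0495
  Transmitter T4: 0.29 × 0.08 = 0.0232
  Transmitter T3: 0.14 × 0.031 = 0.00434
  Transmitter T5: 0.24 × 0.08 = 0.0192
Normalizing constant = 0.09624.
The ratio is 0.0232 / 0.0192 (the normalizer cancels) = 1.208.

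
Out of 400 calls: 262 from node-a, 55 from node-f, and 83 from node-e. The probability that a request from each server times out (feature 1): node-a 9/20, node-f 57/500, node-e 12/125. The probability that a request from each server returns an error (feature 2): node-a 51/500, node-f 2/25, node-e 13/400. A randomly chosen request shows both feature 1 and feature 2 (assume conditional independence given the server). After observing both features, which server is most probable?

node-a

By Bayes' rule, posterior ∝ prior × likelihood:
  node-a: 0.655 × 0.45 × 0.102 = 0.0300645
  node-f: 0.1375 × 0.114 × 0.08 = 0.001254
  node-e: 0.2075 × 0.096 × 0.0325 = 0.0006474
Total = 0.0319659.
Largest term belongs to node-a, so node-a is most probable.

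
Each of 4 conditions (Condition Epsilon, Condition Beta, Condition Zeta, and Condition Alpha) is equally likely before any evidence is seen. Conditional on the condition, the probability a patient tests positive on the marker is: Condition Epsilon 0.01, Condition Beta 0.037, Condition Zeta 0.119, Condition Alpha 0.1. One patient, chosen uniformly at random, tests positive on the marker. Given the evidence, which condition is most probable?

With a uniform prior (1/4 each), posterior ∝ likelihood:
  Condition Epsilon: 0.01
  Condition Beta: 0.037
  Condition Zeta: 0.119
  Condition Alpha: 0.1
Normalizing constant = 0.266.
Largest term belongs to Condition Zeta, so Condition Zeta is most probable.

Condition Zeta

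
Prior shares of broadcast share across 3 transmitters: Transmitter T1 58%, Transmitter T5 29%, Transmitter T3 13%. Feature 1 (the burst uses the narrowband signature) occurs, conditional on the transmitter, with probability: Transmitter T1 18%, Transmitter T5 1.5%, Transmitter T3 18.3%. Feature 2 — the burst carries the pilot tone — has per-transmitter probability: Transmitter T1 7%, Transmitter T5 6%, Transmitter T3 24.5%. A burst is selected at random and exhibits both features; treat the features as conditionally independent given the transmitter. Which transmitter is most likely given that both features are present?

Transmitter T1

By Bayes' rule, posterior ∝ prior × likelihood:
  Transmitter T1: 0.58 × 0.18 × 0.07 = 0.007308
  Transmitter T5: 0.29 × 0.015 × 0.06 = 0.000261
  Transmitter T3: 0.13 × 0.183 × 0.245 = 0.00582855
Sum = 0.01339755.
Largest term belongs to Transmitter T1, so Transmitter T1 is most probable.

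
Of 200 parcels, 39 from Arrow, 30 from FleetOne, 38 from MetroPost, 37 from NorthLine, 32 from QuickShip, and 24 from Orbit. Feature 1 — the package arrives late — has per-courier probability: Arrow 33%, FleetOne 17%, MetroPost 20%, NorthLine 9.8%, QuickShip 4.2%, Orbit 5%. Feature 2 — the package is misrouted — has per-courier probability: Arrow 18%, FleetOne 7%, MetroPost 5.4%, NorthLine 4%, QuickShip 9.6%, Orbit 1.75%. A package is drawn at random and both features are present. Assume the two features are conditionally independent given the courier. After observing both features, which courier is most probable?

Prior × likelihood for each hypothesis:
  Arrow: 0.195 × 0.33 × 0.18 = 0.011583
  FleetOne: 0.15 × 0.17 × 0.07 = 0.001785
  MetroPost: 0.19 × 0.2 × 0.054 = 0.002052
  NorthLine: 0.185 × 0.098 × 0.04 = 0.0007252
  QuickShip: 0.16 × 0.042 × 0.096 = 0.00064512
  Orbit: 0.12 × 0.05 × 0.0175 = 0.000105
Total = 0.01689532.
Largest term belongs to Arrow, so Arrow is most probable.

Arrow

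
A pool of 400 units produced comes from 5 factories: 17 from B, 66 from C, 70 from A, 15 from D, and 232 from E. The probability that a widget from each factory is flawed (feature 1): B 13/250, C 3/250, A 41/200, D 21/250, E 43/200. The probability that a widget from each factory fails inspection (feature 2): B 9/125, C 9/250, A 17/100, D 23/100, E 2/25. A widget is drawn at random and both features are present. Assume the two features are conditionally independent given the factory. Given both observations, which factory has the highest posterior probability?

Unnormalized posteriors (prior × likelihood):
  B: 0.0425 × 0.052 × 0.072 = 0.00015912
  C: 0.165 × 0.012 × 0.036 = 0.00007128
  A: 0.175 × 0.205 × 0.17 = 0.00609875
  D: 0.0375 × 0.084 × 0.23 = 0.0007245
  E: 0.58 × 0.215 × 0.08 = 0.009976
Sum = 0.01702965.
Largest term belongs to E, so E is most probable.

E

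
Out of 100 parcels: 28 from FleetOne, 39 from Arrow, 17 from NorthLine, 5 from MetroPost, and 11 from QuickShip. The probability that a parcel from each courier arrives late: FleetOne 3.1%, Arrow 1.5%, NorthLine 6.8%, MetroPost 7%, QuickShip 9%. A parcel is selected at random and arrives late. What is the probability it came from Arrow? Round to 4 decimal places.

Compute prior × likelihood for every hypothesis:
  FleetOne: 0.28 × 0.031 = 0.00868
  Arrow: 0.39 × 0.015 = 0.00585
  NorthLine: 0.17 × 0.068 = 0.01156
  MetroPost: 0.05 × 0.07 = 0.0035
  QuickShip: 0.11 × 0.09 = 0.0099
Total = 0.03949.
P(Arrow | evidence) = 0.00585 / 0.03949 ≈ 0.1481.

0.1481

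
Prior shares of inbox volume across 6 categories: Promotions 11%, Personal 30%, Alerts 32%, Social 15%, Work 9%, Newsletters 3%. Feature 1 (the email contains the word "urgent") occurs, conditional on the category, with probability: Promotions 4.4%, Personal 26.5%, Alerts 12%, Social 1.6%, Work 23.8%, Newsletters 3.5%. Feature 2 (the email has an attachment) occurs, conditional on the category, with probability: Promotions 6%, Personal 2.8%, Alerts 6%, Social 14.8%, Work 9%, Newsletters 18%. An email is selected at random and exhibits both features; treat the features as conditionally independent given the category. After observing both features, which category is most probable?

Alerts

By Bayes' rule, posterior ∝ prior × likelihood:
  Promotions: 0.11 × 0.044 × 0.06 = 0.0002904
  Personal: 0.3 × 0.265 × 0.028 = 0.002226
  Alerts: 0.32 × 0.12 × 0.06 = 0.002304
  Social: 0.15 × 0.016 × 0.148 = 0.0003552
  Work: 0.09 × 0.238 × 0.09 = 0.0019278
  Newsletters: 0.03 × 0.035 × 0.18 = 0.000189
Normalizing constant = 0.0072924.
Largest term belongs to Alerts, so Alerts is most probable.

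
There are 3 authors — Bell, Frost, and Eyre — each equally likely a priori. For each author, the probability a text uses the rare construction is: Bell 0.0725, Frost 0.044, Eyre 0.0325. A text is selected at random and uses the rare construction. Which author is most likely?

Bell

Since the prior is uniform, the posterior is proportional to the likelihood:
  Bell: 0.0725
  Frost: 0.044
  Eyre: 0.0325
Sum = 0.149.
Largest term belongs to Bell, so Bell is most probable.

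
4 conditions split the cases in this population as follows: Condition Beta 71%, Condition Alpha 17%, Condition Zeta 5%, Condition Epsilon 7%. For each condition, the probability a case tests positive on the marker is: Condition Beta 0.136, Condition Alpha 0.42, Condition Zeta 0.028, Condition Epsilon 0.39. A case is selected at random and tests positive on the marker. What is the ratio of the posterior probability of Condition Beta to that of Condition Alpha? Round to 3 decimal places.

Prior × likelihood for each hypothesis:
  Condition Beta: 0.71 × 0.136 = 0.09656
  Condition Alpha: 0.17 × 0.42 = 0.0714
  Condition Zeta: 0.05 × 0.028 = 0.0014
  Condition Epsilon: 0.07 × 0.39 = 0.0273
Sum = 0.19666.
The ratio is 0.09656 / 0.0714 (the normalizer cancels) = 1.352.

1.352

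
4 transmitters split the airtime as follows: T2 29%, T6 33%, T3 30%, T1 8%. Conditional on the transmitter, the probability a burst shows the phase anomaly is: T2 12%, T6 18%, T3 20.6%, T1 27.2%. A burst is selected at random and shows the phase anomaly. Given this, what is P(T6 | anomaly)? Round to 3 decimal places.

By Bayes' rule, posterior ∝ prior × likelihood:
  T2: 0.29 × 0.12 = 0.0348
  T6: 0.33 × 0.18 = 0.0594
  T3: 0.3 × 0.206 = 0.0618
  T1: 0.08 × 0.272 = 0.02176
Sum = 0.17776.
P(T6 | evidence) = 0.0594 / 0.17776 ≈ 0.334.

0.334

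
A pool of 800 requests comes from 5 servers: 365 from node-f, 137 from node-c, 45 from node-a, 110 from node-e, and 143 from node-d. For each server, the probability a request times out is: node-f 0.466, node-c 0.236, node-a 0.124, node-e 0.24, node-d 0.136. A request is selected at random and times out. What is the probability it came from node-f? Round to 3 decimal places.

By Bayes' rule, posterior ∝ prior × likelihood:
  node-f: 0.45625 × 0.466 = 0.2126125
  node-c: 0.17125 × 0.236 = 0.040415
  node-a: 0.05625 × 0.124 = 0.006975
  node-e: 0.1375 × 0.24 = 0.033
  node-d: 0.17875 × 0.136 = 0.02431
Sum = 0.3173125.
P(node-f | evidence) = 0.2126125 / 0.3173125 ≈ 0.670.

0.670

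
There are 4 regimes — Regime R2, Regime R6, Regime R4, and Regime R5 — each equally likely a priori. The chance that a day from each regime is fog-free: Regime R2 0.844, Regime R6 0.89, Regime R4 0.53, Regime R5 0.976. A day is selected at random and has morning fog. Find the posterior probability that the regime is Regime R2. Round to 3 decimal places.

0.205

Taking complements, P(fog | each) = Regime R2 0.156, Regime R6 0.11, Regime R4 0.47, Regime R5 0.024.
With a uniform prior (1/4 each), posterior ∝ likelihood:
  Regime R2: 0.156
  Regime R6: 0.11
  Regime R4: 0.47
  Regime R5: 0.024
Total = 0.76.
P(Regime R2 | evidence) = 0.156 / 0.76 ≈ 0.205.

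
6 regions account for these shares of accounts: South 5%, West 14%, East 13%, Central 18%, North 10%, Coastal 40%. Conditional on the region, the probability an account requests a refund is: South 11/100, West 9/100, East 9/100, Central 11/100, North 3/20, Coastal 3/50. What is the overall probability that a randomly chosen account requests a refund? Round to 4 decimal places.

By Bayes' rule, posterior ∝ prior × likelihood:
  South: 0.05 × 0.11 = 0.0055
  West: 0.14 × 0.09 = 0.0126
  East: 0.13 × 0.09 = 0.0117
  Central: 0.18 × 0.11 = 0.0198
  North: 0.1 × 0.15 = 0.015
  Coastal: 0.4 × 0.06 = 0.024
P(refund) = 0.0055 + 0.0126 + 0.0117 + 0.0198 + 0.015 + 0.024 = 0.0886 → 0.0886.

0.0886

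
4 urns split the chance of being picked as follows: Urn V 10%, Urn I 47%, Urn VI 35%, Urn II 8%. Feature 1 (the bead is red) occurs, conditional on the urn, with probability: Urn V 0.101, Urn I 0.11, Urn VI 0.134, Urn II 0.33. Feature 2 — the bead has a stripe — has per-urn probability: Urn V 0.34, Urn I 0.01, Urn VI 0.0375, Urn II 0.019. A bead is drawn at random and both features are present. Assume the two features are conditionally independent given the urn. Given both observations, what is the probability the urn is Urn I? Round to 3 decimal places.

0.083

Compute prior × likelihood for every hypothesis:
  Urn V: 0.1 × 0.101 × 0.34 = 0.003434
  Urn I: 0.47 × 0.11 × 0.01 = 0.000517
  Urn VI: 0.35 × 0.134 × 0.0375 = 0.00175875
  Urn II: 0.08 × 0.33 × 0.019 = 0.0005016
Sum = 0.00621135.
P(Urn I | evidence) = 0.000517 / 0.00621135 ≈ 0.083.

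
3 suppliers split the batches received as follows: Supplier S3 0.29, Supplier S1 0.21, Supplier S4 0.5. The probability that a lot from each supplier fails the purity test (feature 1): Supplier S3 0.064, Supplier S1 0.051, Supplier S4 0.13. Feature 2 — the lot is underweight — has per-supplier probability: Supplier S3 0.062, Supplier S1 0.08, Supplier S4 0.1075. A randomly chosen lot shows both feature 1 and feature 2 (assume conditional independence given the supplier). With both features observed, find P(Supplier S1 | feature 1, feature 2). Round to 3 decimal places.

0.095

By Bayes' rule, posterior ∝ prior × likelihood:
  Supplier S3: 0.29 × 0.064 × 0.062 = 0.00115072
  Supplier S1: 0.21 × 0.051 × 0.08 = 0.0008568
  Supplier S4: 0.5 × 0.13 × 0.1075 = 0.0069875
Normalizing constant = 0.00899502.
P(Supplier S1 | evidence) = 0.0008568 / 0.00899502 ≈ 0.095.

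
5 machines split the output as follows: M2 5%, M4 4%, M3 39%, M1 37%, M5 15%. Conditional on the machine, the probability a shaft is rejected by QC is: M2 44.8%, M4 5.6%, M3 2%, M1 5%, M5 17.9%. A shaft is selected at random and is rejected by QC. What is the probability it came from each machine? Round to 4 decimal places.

M2 0.2880, M4 0.0288, M3 0.1003, M1 0.2378, M5 0.3452

By Bayes' rule, posterior ∝ prior × likelihood:
  M2: 0.05 × 0.448 = 0.0224
  M4: 0.04 × 0.056 = 0.00224
  M3: 0.39 × 0.02 = 0.0078
  M1: 0.37 × 0.05 = 0.0185
  M5: 0.15 × 0.179 = 0.02685
Normalizing constant = 0.07779.
P(M2 | rejected) = 0.0224/0.07779 ≈ 0.2880
P(M4 | rejected) = 0.00224/0.07779 ≈ 0.0288
P(M3 | rejected) = 0.0078/0.07779 ≈ 0.1003
P(M1 | rejected) = 0.0185/0.07779 ≈ 0.2378
P(M5 | rejected) = 0.02685/0.07779 ≈ 0.3452
(Check: 0.2880+0.0288+0.1003+0.2378+0.3452 = 1.0001.)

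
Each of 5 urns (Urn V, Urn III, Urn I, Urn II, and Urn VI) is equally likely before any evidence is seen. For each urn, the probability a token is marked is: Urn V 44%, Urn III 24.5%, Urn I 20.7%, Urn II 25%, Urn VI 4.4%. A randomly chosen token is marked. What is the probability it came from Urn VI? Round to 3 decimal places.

Since the prior is uniform, the posterior is proportional to the likelihood:
  Urn V: 0.44
  Urn III: 0.245
  Urn I: 0.207
  Urn II: 0.25
  Urn VI: 0.044
Normalizing constant = 1.186.
P(Urn VI | evidence) = 0.044 / 1.186 ≈ 0.037.

0.037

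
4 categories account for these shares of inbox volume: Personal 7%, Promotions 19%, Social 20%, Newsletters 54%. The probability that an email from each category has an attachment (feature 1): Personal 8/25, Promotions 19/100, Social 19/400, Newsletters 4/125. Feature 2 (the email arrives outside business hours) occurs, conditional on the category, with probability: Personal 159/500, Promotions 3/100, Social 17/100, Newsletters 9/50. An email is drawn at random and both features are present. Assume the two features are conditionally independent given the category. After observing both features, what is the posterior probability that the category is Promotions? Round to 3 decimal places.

Prior × likelihood for each hypothesis:
  Personal: 0.07 × 0.32 × 0.318 = 0.0071232
  Promotions: 0.19 × 0.19 × 0.03 = 0.001083
  Social: 0.2 × 0.0475 × 0.17 = 0.001615
  Newsletters: 0.54 × 0.032 × 0.18 = 0.0031104
Total = 0.0129316.
P(Promotions | evidence) = 0.001083 / 0.0129316 ≈ 0.084.

0.084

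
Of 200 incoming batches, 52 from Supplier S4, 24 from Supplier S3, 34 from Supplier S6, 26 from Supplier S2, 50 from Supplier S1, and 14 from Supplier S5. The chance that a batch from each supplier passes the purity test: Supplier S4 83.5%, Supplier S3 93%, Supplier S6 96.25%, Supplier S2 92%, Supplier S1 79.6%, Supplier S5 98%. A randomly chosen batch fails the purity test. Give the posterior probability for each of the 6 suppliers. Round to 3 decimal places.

Supplier S4 0.356, Supplier S3 0.070, Supplier S6 0.053, Supplier S2 0.086, Supplier S1 0.423, Supplier S5 0.012

Taking complements, P(off-spec | each) = Supplier S4 0.165, Supplier S3 0.07, Supplier S6 0.0375, Supplier S2 0.08, Supplier S1 0.204, Supplier S5 0.02.
By Bayes' rule, posterior ∝ prior × likelihood:
  Supplier S4: 0.26 × 0.165 = 0.0429
  Supplier S3: 0.12 × 0.07 = 0.0084
  Supplier S6: 0.17 × 0.0375 = 0.006375
  Supplier S2: 0.13 × 0.08 = 0.0104
  Supplier S1: 0.25 × 0.204 = 0.051
  Supplier S5: 0.07 × 0.02 = 0.0014
Sum = 0.120475.
P(Supplier S4 | off-spec) = 0.0429/0.120475 ≈ 0.356
P(Supplier S3 | off-spec) = 0.0084/0.120475 ≈ 0.070
P(Supplier S6 | off-spec) = 0.006375/0.120475 ≈ 0.053
P(Supplier S2 | off-spec) = 0.0104/0.120475 ≈ 0.086
P(Supplier S1 | off-spec) = 0.051/0.120475 ≈ 0.423
P(Supplier S5 | off-spec) = 0.0014/0.120475 ≈ 0.012
(Check: 0.356+0.070+0.053+0.086+0.423+0.012 = 1.000.)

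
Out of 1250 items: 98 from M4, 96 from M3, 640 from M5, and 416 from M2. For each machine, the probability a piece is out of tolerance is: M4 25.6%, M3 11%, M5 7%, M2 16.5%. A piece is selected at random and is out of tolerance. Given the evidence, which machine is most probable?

Unnormalized posteriors (prior × likelihood):
  M4: 0.0784 × 0.256 = 0.0200704
  M3: 0.0768 × 0.11 = 0.008448
  M5: 0.512 × 0.07 = 0.03584
  M2: 0.3328 × 0.165 = 0.054912
Normalizing constant = 0.1192704.
Largest term belongs to M2, so M2 is most probable.

M2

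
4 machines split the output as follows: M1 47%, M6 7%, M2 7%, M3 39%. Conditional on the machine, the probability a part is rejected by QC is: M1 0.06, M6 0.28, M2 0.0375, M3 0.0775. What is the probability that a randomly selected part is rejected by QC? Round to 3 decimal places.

Compute prior × likelihood for every hypothesis:
  M1: 0.47 × 0.06 = 0.0282
  M6: 0.07 × 0.28 = 0.0196
  M2: 0.07 × 0.0375 = 0.002625
  M3: 0.39 × 0.0775 = 0.030225
P(rejected) = 0.0282 + 0.0196 + 0.002625 + 0.030225 = 0.08065 → 0.081.

0.081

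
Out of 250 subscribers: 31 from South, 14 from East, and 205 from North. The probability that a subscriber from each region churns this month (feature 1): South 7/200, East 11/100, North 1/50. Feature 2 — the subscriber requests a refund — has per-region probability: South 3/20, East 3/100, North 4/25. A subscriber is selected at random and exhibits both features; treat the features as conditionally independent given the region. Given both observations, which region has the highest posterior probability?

Unnormalized posteriors (prior × likelihood):
  South: 0.124 × 0.035 × 0.15 = 0.000651
  East: 0.056 × 0.11 × 0.03 = 0.0001848
  North: 0.82 × 0.02 × 0.16 = 0.002624
Sum = 0.0034598.
Largest term belongs to North, so North is most probable.

North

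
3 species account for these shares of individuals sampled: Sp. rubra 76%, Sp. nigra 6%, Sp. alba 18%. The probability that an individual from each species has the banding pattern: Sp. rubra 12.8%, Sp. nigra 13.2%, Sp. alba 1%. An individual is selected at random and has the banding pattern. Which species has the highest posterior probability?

Compute prior × likelihood for every hypothesis:
  Sp. rubra: 0.76 × 0.128 = 0.09728
  Sp. nigra: 0.06 × 0.132 = 0.00792
  Sp. alba: 0.18 × 0.01 = 0.0018
Normalizing constant = 0.107.
Largest term belongs to Sp. rubra, so Sp. rubra is most probable.

Sp. rubra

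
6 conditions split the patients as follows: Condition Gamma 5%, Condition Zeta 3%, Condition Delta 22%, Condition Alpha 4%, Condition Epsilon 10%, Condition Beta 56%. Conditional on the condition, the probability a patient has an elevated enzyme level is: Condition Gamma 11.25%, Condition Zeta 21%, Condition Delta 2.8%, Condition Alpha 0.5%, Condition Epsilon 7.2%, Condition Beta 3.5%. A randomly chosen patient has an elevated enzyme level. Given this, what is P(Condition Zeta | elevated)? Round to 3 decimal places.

0.140

Compute prior × likelihood for every hypothesis:
  Condition Gamma: 0.05 × 0.1125 = 0.005625
  Condition Zeta: 0.03 × 0.21 = 0.0063
  Condition Delta: 0.22 × 0.028 = 0.00616
  Condition Alpha: 0.04 × 0.005 = 0.0002
  Condition Epsilon: 0.1 × 0.072 = 0.0072
  Condition Beta: 0.56 × 0.035 = 0.0196
Sum = 0.045085.
P(Condition Zeta | evidence) = 0.0063 / 0.045085 ≈ 0.140.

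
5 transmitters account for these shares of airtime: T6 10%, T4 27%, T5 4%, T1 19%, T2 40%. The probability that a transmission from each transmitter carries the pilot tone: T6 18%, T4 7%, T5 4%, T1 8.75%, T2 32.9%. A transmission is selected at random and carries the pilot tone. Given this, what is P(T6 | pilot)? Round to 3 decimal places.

0.096

Compute prior × likelihood for every hypothesis:
  T6: 0.1 × 0.18 = 0.018
  T4: 0.27 × 0.07 = 0.0189
  T5: 0.04 × 0.04 = 0.0016
  T1: 0.19 × 0.0875 = 0.016625
  T2: 0.4 × 0.329 = 0.1316
Sum = 0.186725.
P(T6 | evidence) = 0.018 / 0.186725 ≈ 0.096.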